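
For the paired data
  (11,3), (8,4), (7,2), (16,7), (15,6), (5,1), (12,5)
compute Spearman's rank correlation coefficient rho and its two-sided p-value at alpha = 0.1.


Step 1: Rank x and y separately (midranks; no ties here).
rank(x): 11->4, 8->3, 7->2, 16->7, 15->6, 5->1, 12->5
rank(y): 3->3, 4->4, 2->2, 7->7, 6->6, 1->1, 5->5
Step 2: d_i = R_x(i) - R_y(i); compute d_i^2.
  (4-3)^2=1, (3-4)^2=1, (2-2)^2=0, (7-7)^2=0, (6-6)^2=0, (1-1)^2=0, (5-5)^2=0
sum(d^2) = 2.
Step 3: rho = 1 - 6*2 / (7*(7^2 - 1)) = 1 - 12/336 = 0.964286.
Step 4: Under H0, t = rho * sqrt((n-2)/(1-rho^2)) = 8.1408 ~ t(5).
Step 5: Two-sided p-value from the t-distribution with 5 df = 0.000454.
Step 6: alpha = 0.1. reject H0.

rho = 0.9643, p = 0.000454, reject H0 at alpha = 0.1.


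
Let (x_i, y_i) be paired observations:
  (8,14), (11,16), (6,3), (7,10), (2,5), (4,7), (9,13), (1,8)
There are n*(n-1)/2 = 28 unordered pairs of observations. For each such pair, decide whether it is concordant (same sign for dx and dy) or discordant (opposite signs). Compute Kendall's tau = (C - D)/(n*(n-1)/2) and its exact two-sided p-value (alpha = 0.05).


Step 1: Enumerate the 28 unordered pairs (i,j) with i<j and classify each by sign(x_j-x_i) * sign(y_j-y_i).
  (1,2):dx=+3,dy=+2->C; (1,3):dx=-2,dy=-11->C; (1,4):dx=-1,dy=-4->C; (1,5):dx=-6,dy=-9->C
  (1,6):dx=-4,dy=-7->C; (1,7):dx=+1,dy=-1->D; (1,8):dx=-7,dy=-6->C; (2,3):dx=-5,dy=-13->C
  (2,4):dx=-4,dy=-6->C; (2,5):dx=-9,dy=-11->C; (2,6):dx=-7,dy=-9->C; (2,7):dx=-2,dy=-3->C
  (2,8):dx=-10,dy=-8->C; (3,4):dx=+1,dy=+7->C; (3,5):dx=-4,dy=+2->D; (3,6):dx=-2,dy=+4->D
  (3,7):dx=+3,dy=+10->C; (3,8):dx=-5,dy=+5->D; (4,5):dx=-5,dy=-5->C; (4,6):dx=-3,dy=-3->C
  (4,7):dx=+2,dy=+3->C; (4,8):dx=-6,dy=-2->C; (5,6):dx=+2,dy=+2->C; (5,7):dx=+7,dy=+8->C
  (5,8):dx=-1,dy=+3->D; (6,7):dx=+5,dy=+6->C; (6,8):dx=-3,dy=+1->D; (7,8):dx=-8,dy=-5->C
Step 2: C = 22, D = 6, total pairs = 28.
Step 3: tau = (C - D)/(n(n-1)/2) = (22 - 6)/28 = 0.571429.
Step 4: Exact two-sided p-value (enumerate n! = 40320 permutations of y under H0): p = 0.061012.
Step 5: alpha = 0.05. fail to reject H0.

tau_b = 0.5714 (C=22, D=6), p = 0.061012, fail to reject H0.


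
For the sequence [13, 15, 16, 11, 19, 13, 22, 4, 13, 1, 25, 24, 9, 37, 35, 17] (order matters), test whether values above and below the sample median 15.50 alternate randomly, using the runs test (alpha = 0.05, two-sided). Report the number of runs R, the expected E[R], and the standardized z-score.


Step 1: Compute median = 15.50; label A = above, B = below.
Labels in order: BBABABABBBAABAAA  (n_A = 8, n_B = 8)
Step 2: Count runs R = 10.
Step 3: Under H0 (random ordering), E[R] = 2*n_A*n_B/(n_A+n_B) + 1 = 2*8*8/16 + 1 = 9.0000.
        Var[R] = 2*n_A*n_B*(2*n_A*n_B - n_A - n_B) / ((n_A+n_B)^2 * (n_A+n_B-1)) = 14336/3840 = 3.7333.
        SD[R] = 1.9322.
Step 4: Continuity-corrected z = (R - 0.5 - E[R]) / SD[R] = (10 - 0.5 - 9.0000) / 1.9322 = 0.2588.
Step 5: Two-sided p-value via normal approximation = 2*(1 - Phi(|z|)) = 0.795809.
Step 6: alpha = 0.05. fail to reject H0.

R = 10, z = 0.2588, p = 0.795809, fail to reject H0.


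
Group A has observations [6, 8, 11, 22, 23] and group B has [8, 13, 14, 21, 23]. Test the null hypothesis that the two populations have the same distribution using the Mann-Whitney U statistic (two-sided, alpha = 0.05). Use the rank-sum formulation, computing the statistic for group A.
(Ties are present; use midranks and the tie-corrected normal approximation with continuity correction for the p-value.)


Step 1: Combine and sort all 10 observations; assign midranks.
sorted (value, group): (6,X), (8,X), (8,Y), (11,X), (13,Y), (14,Y), (21,Y), (22,X), (23,X), (23,Y)
ranks: 6->1, 8->2.5, 8->2.5, 11->4, 13->5, 14->6, 21->7, 22->8, 23->9.5, 23->9.5
Step 2: Rank sum for X: R1 = 1 + 2.5 + 4 + 8 + 9.5 = 25.
Step 3: U_X = R1 - n1(n1+1)/2 = 25 - 5*6/2 = 25 - 15 = 10.
       U_Y = n1*n2 - U_X = 25 - 10 = 15.
Step 4: Ties are present, so use the tie-corrected normal approximation (with continuity correction) for the p-value.
Step 5: p-value = 0.674236; compare to alpha = 0.05. fail to reject H0.

U_X = 10, p = 0.674236, fail to reject H0 at alpha = 0.05.


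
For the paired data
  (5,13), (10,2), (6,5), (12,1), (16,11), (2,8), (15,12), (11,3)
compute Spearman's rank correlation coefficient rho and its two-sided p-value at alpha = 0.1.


Step 1: Rank x and y separately (midranks; no ties here).
rank(x): 5->2, 10->4, 6->3, 12->6, 16->8, 2->1, 15->7, 11->5
rank(y): 13->8, 2->2, 5->4, 1->1, 11->6, 8->5, 12->7, 3->3
Step 2: d_i = R_x(i) - R_y(i); compute d_i^2.
  (2-8)^2=36, (4-2)^2=4, (3-4)^2=1, (6-1)^2=25, (8-6)^2=4, (1-5)^2=16, (7-7)^2=0, (5-3)^2=4
sum(d^2) = 90.
Step 3: rho = 1 - 6*90 / (8*(8^2 - 1)) = 1 - 540/504 = -0.071429.
Step 4: Under H0, t = rho * sqrt((n-2)/(1-rho^2)) = -0.1754 ~ t(6).
Step 5: Two-sided p-value from the t-distribution with 6 df = 0.866526.
Step 6: alpha = 0.1. fail to reject H0.

rho = -0.0714, p = 0.866526, fail to reject H0 at alpha = 0.1.


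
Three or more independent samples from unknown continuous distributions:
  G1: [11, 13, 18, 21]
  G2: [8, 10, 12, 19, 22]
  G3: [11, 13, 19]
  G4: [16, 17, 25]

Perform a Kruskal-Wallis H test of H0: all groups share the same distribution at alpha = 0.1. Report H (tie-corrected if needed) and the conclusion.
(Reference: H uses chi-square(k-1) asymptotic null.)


Step 1: Combine all N = 15 observations and assign midranks.
sorted (value, group, rank): (8,G2,1), (10,G2,2), (11,G1,3.5), (11,G3,3.5), (12,G2,5), (13,G1,6.5), (13,G3,6.5), (16,G4,8), (17,G4,9), (18,G1,10), (19,G2,11.5), (19,G3,11.5), (21,G1,13), (22,G2,14), (25,G4,15)
Step 2: Sum ranks within each group.
R_1 = 33 (n_1 = 4)
R_2 = 33.5 (n_2 = 5)
R_3 = 21.5 (n_3 = 3)
R_4 = 32 (n_4 = 3)
Step 3: H = 12/(N(N+1)) * sum(R_i^2/n_i) - 3(N+1)
     = 12/(15*16) * (33^2/4 + 33.5^2/5 + 21.5^2/3 + 32^2/3) - 3*16
     = 0.050000 * 992.117 - 48
     = 1.605833.
Step 4: Ties present; correction factor C = 1 - 18/(15^3 - 15) = 0.994643. Corrected H = 1.605833 / 0.994643 = 1.614482.
Step 5: Under H0, H ~ chi^2(3); p-value = 0.656111.
Step 6: alpha = 0.1. fail to reject H0.

H = 1.6145, df = 3, p = 0.656111, fail to reject H0.


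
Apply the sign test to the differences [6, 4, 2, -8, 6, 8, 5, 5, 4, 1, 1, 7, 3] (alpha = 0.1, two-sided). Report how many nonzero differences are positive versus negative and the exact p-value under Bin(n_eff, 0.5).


Step 1: Discard zero differences. Original n = 13; n_eff = number of nonzero differences = 13.
Nonzero differences (with sign): +6, +4, +2, -8, +6, +8, +5, +5, +4, +1, +1, +7, +3
Step 2: Count signs: positive = 12, negative = 1.
Step 3: Under H0: P(positive) = 0.5, so the number of positives S ~ Bin(13, 0.5).
Step 4: Two-sided exact p-value = sum of Bin(13,0.5) probabilities at or below the observed probability = 0.003418.
Step 5: alpha = 0.1. reject H0.

n_eff = 13, pos = 12, neg = 1, p = 0.003418, reject H0.


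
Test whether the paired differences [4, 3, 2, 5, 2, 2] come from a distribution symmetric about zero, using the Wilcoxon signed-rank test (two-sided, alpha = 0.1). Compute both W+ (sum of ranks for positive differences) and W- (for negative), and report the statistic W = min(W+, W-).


Step 1: Drop any zero differences (none here) and take |d_i|.
|d| = [4, 3, 2, 5, 2, 2]
Step 2: Midrank |d_i| (ties get averaged ranks).
ranks: |4|->5, |3|->4, |2|->2, |5|->6, |2|->2, |2|->2
Step 3: Attach original signs; sum ranks with positive sign and with negative sign.
W+ = 5 + 4 + 2 + 6 + 2 + 2 = 21
W- = 0 = 0
(Check: W+ + W- = 21 should equal n(n+1)/2 = 21.)
Step 4: Test statistic W = min(W+, W-) = 0.
Step 5: Ties in |d|, so use the tie-corrected normal approximation.
        E[W] = n(n+1)/4 = 6*7/4 = 10.5.
        Tie groups: |d|=2 (t=3); sum(t^3 - t) = 24.
        Var[W] = n(n+1)(2n+1)/24 - sum(t^3-t)/48 = 546/24 - 24/48 = 22.25.
        z = (W - E[W]) / sqrt(Var[W]) = (0 - 10.5) / 4.7170 = -2.2260.
        Two-sided p = 2*Phi(z) = 0.026014.
Step 6: alpha = 0.1. reject H0.

W+ = 21, W- = 0, W = min = 0, p = 0.026014, reject H0.


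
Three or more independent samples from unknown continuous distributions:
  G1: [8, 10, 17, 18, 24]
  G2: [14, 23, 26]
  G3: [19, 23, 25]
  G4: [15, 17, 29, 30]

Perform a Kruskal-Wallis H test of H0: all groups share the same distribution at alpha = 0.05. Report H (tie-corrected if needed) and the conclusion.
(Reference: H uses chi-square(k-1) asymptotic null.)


Step 1: Combine all N = 15 observations and assign midranks.
sorted (value, group, rank): (8,G1,1), (10,G1,2), (14,G2,3), (15,G4,4), (17,G1,5.5), (17,G4,5.5), (18,G1,7), (19,G3,8), (23,G2,9.5), (23,G3,9.5), (24,G1,11), (25,G3,12), (26,G2,13), (29,G4,14), (30,G4,15)
Step 2: Sum ranks within each group.
R_1 = 26.5 (n_1 = 5)
R_2 = 25.5 (n_2 = 3)
R_3 = 29.5 (n_3 = 3)
R_4 = 38.5 (n_4 = 4)
Step 3: H = 12/(N(N+1)) * sum(R_i^2/n_i) - 3(N+1)
     = 12/(15*16) * (26.5^2/5 + 25.5^2/3 + 29.5^2/3 + 38.5^2/4) - 3*16
     = 0.050000 * 1017.85 - 48
     = 2.892292.
Step 4: Ties present; correction factor C = 1 - 12/(15^3 - 15) = 0.996429. Corrected H = 2.892292 / 0.996429 = 2.902658.
Step 5: Under H0, H ~ chi^2(3); p-value = 0.406878.
Step 6: alpha = 0.05. fail to reject H0.

H = 2.9027, df = 3, p = 0.406878, fail to reject H0.


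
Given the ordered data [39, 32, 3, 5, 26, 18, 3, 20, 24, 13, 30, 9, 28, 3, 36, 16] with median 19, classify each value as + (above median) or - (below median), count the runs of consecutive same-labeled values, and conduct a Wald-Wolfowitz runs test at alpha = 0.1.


Step 1: Compute median = 19; label A = above, B = below.
Labels in order: AABBABBAABABABAB  (n_A = 8, n_B = 8)
Step 2: Count runs R = 12.
Step 3: Under H0 (random ordering), E[R] = 2*n_A*n_B/(n_A+n_B) + 1 = 2*8*8/16 + 1 = 9.0000.
        Var[R] = 2*n_A*n_B*(2*n_A*n_B - n_A - n_B) / ((n_A+n_B)^2 * (n_A+n_B-1)) = 14336/3840 = 3.7333.
        SD[R] = 1.9322.
Step 4: Continuity-corrected z = (R - 0.5 - E[R]) / SD[R] = (12 - 0.5 - 9.0000) / 1.9322 = 1.2939.
Step 5: Two-sided p-value via normal approximation = 2*(1 - Phi(|z|)) = 0.195709.
Step 6: alpha = 0.1. fail to reject H0.

R = 12, z = 1.2939, p = 0.195709, fail to reject H0.


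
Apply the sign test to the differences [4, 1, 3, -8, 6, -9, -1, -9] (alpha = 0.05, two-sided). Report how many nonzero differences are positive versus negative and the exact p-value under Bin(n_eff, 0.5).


Step 1: Discard zero differences. Original n = 8; n_eff = number of nonzero differences = 8.
Nonzero differences (with sign): +4, +1, +3, -8, +6, -9, -1, -9
Step 2: Count signs: positive = 4, negative = 4.
Step 3: Under H0: P(positive) = 0.5, so the number of positives S ~ Bin(8, 0.5).
Step 4: Two-sided exact p-value = sum of Bin(8,0.5) probabilities at or below the observed probability = 1.000000.
Step 5: alpha = 0.05. fail to reject H0.

n_eff = 8, pos = 4, neg = 4, p = 1.000000, fail to reject H0.


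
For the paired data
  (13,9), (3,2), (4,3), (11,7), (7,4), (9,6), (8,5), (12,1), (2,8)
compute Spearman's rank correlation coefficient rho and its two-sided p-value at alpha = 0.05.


Step 1: Rank x and y separately (midranks; no ties here).
rank(x): 13->9, 3->2, 4->3, 11->7, 7->4, 9->6, 8->5, 12->8, 2->1
rank(y): 9->9, 2->2, 3->3, 7->7, 4->4, 6->6, 5->5, 1->1, 8->8
Step 2: d_i = R_x(i) - R_y(i); compute d_i^2.
  (9-9)^2=0, (2-2)^2=0, (3-3)^2=0, (7-7)^2=0, (4-4)^2=0, (6-6)^2=0, (5-5)^2=0, (8-1)^2=49, (1-8)^2=49
sum(d^2) = 98.
Step 3: rho = 1 - 6*98 / (9*(9^2 - 1)) = 1 - 588/720 = 0.183333.
Step 4: Under H0, t = rho * sqrt((n-2)/(1-rho^2)) = 0.4934 ~ t(7).
Step 5: Two-sided p-value from the t-distribution with 7 df = 0.636820.
Step 6: alpha = 0.05. fail to reject H0.

rho = 0.1833, p = 0.636820, fail to reject H0 at alpha = 0.05.


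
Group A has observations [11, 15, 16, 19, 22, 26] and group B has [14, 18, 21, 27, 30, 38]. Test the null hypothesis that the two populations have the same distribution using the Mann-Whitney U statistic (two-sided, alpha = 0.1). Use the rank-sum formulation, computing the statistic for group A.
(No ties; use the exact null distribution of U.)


Step 1: Combine and sort all 12 observations; assign midranks.
sorted (value, group): (11,X), (14,Y), (15,X), (16,X), (18,Y), (19,X), (21,Y), (22,X), (26,X), (27,Y), (30,Y), (38,Y)
ranks: 11->1, 14->2, 15->3, 16->4, 18->5, 19->6, 21->7, 22->8, 26->9, 27->10, 30->11, 38->12
Step 2: Rank sum for X: R1 = 1 + 3 + 4 + 6 + 8 + 9 = 31.
Step 3: U_X = R1 - n1(n1+1)/2 = 31 - 6*7/2 = 31 - 21 = 10.
       U_Y = n1*n2 - U_X = 36 - 10 = 26.
Step 4: No ties, so the exact null distribution of U (based on enumerating the C(12,6) = 924 equally likely rank assignments) gives the two-sided p-value.
Step 5: p-value = 0.240260; compare to alpha = 0.1. fail to reject H0.

U_X = 10, p = 0.240260, fail to reject H0 at alpha = 0.1.


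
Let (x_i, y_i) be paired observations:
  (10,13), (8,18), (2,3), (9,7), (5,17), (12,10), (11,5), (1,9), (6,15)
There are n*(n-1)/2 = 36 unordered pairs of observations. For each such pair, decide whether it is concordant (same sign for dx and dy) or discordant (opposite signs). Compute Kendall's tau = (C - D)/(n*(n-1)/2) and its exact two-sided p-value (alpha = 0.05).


Step 1: Enumerate the 36 unordered pairs (i,j) with i<j and classify each by sign(x_j-x_i) * sign(y_j-y_i).
  (1,2):dx=-2,dy=+5->D; (1,3):dx=-8,dy=-10->C; (1,4):dx=-1,dy=-6->C; (1,5):dx=-5,dy=+4->D
  (1,6):dx=+2,dy=-3->D; (1,7):dx=+1,dy=-8->D; (1,8):dx=-9,dy=-4->C; (1,9):dx=-4,dy=+2->D
  (2,3):dx=-6,dy=-15->C; (2,4):dx=+1,dy=-11->D; (2,5):dx=-3,dy=-1->C; (2,6):dx=+4,dy=-8->D
  (2,7):dx=+3,dy=-13->D; (2,8):dx=-7,dy=-9->C; (2,9):dx=-2,dy=-3->C; (3,4):dx=+7,dy=+4->C
  (3,5):dx=+3,dy=+14->C; (3,6):dx=+10,dy=+7->C; (3,7):dx=+9,dy=+2->C; (3,8):dx=-1,dy=+6->D
  (3,9):dx=+4,dy=+12->C; (4,5):dx=-4,dy=+10->D; (4,6):dx=+3,dy=+3->C; (4,7):dx=+2,dy=-2->D
  (4,8):dx=-8,dy=+2->D; (4,9):dx=-3,dy=+8->D; (5,6):dx=+7,dy=-7->D; (5,7):dx=+6,dy=-12->D
  (5,8):dx=-4,dy=-8->C; (5,9):dx=+1,dy=-2->D; (6,7):dx=-1,dy=-5->C; (6,8):dx=-11,dy=-1->C
  (6,9):dx=-6,dy=+5->D; (7,8):dx=-10,dy=+4->D; (7,9):dx=-5,dy=+10->D; (8,9):dx=+5,dy=+6->C
Step 2: C = 17, D = 19, total pairs = 36.
Step 3: tau = (C - D)/(n(n-1)/2) = (17 - 19)/36 = -0.055556.
Step 4: Exact two-sided p-value (enumerate n! = 362880 permutations of y under H0): p = 0.919455.
Step 5: alpha = 0.05. fail to reject H0.

tau_b = -0.0556 (C=17, D=19), p = 0.919455, fail to reject H0.


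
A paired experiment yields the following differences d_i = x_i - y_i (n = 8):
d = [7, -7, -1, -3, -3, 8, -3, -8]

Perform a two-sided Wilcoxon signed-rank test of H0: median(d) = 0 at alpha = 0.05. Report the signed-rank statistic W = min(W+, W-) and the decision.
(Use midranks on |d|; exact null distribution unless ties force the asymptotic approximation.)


Step 1: Drop any zero differences (none here) and take |d_i|.
|d| = [7, 7, 1, 3, 3, 8, 3, 8]
Step 2: Midrank |d_i| (ties get averaged ranks).
ranks: |7|->5.5, |7|->5.5, |1|->1, |3|->3, |3|->3, |8|->7.5, |3|->3, |8|->7.5
Step 3: Attach original signs; sum ranks with positive sign and with negative sign.
W+ = 5.5 + 7.5 = 13
W- = 5.5 + 1 + 3 + 3 + 3 + 7.5 = 23
(Check: W+ + W- = 36 should equal n(n+1)/2 = 36.)
Step 4: Test statistic W = min(W+, W-) = 13.
Step 5: Ties in |d|, so use the tie-corrected normal approximation.
        E[W] = n(n+1)/4 = 8*9/4 = 18.
        Tie groups: |d|=3 (t=3), |d|=7 (t=2), |d|=8 (t=2); sum(t^3 - t) = 36.
        Var[W] = n(n+1)(2n+1)/24 - sum(t^3-t)/48 = 1224/24 - 36/48 = 50.25.
        z = (W - E[W]) / sqrt(Var[W]) = (13 - 18) / 7.0887 = -0.7053.
        Two-sided p = 2*Phi(z) = 0.480595.
Step 6: alpha = 0.05. fail to reject H0.

W+ = 13, W- = 23, W = min = 13, p = 0.480595, fail to reject H0.


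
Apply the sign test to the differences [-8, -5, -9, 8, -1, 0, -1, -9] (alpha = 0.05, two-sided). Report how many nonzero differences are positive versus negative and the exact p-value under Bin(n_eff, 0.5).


Step 1: Discard zero differences. Original n = 8; n_eff = number of nonzero differences = 7.
Nonzero differences (with sign): -8, -5, -9, +8, -1, -1, -9
Step 2: Count signs: positive = 1, negative = 6.
Step 3: Under H0: P(positive) = 0.5, so the number of positives S ~ Bin(7, 0.5).
Step 4: Two-sided exact p-value = sum of Bin(7,0.5) probabilities at or below the observed probability = 0.125000.
Step 5: alpha = 0.05. fail to reject H0.

n_eff = 7, pos = 1, neg = 6, p = 0.125000, fail to reject H0.


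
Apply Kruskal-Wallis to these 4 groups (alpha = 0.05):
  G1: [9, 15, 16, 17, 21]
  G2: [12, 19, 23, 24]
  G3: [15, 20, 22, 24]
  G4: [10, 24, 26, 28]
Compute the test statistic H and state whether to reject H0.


Step 1: Combine all N = 17 observations and assign midranks.
sorted (value, group, rank): (9,G1,1), (10,G4,2), (12,G2,3), (15,G1,4.5), (15,G3,4.5), (16,G1,6), (17,G1,7), (19,G2,8), (20,G3,9), (21,G1,10), (22,G3,11), (23,G2,12), (24,G2,14), (24,G3,14), (24,G4,14), (26,G4,16), (28,G4,17)
Step 2: Sum ranks within each group.
R_1 = 28.5 (n_1 = 5)
R_2 = 37 (n_2 = 4)
R_3 = 38.5 (n_3 = 4)
R_4 = 49 (n_4 = 4)
Step 3: H = 12/(N(N+1)) * sum(R_i^2/n_i) - 3(N+1)
     = 12/(17*18) * (28.5^2/5 + 37^2/4 + 38.5^2/4 + 49^2/4) - 3*18
     = 0.039216 * 1475.51 - 54
     = 3.863235.
Step 4: Ties present; correction factor C = 1 - 30/(17^3 - 17) = 0.993873. Corrected H = 3.863235 / 0.993873 = 3.887053.
Step 5: Under H0, H ~ chi^2(3); p-value = 0.273921.
Step 6: alpha = 0.05. fail to reject H0.

H = 3.8871, df = 3, p = 0.273921, fail to reject H0.


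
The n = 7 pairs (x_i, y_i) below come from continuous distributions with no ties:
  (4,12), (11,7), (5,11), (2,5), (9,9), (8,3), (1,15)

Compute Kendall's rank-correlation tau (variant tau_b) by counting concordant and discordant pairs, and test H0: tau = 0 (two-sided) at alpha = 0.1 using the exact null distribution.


Step 1: Enumerate the 21 unordered pairs (i,j) with i<j and classify each by sign(x_j-x_i) * sign(y_j-y_i).
  (1,2):dx=+7,dy=-5->D; (1,3):dx=+1,dy=-1->D; (1,4):dx=-2,dy=-7->C; (1,5):dx=+5,dy=-3->D
  (1,6):dx=+4,dy=-9->D; (1,7):dx=-3,dy=+3->D; (2,3):dx=-6,dy=+4->D; (2,4):dx=-9,dy=-2->C
  (2,5):dx=-2,dy=+2->D; (2,6):dx=-3,dy=-4->C; (2,7):dx=-10,dy=+8->D; (3,4):dx=-3,dy=-6->C
  (3,5):dx=+4,dy=-2->D; (3,6):dx=+3,dy=-8->D; (3,7):dx=-4,dy=+4->D; (4,5):dx=+7,dy=+4->C
  (4,6):dx=+6,dy=-2->D; (4,7):dx=-1,dy=+10->D; (5,6):dx=-1,dy=-6->C; (5,7):dx=-8,dy=+6->D
  (6,7):dx=-7,dy=+12->D
Step 2: C = 6, D = 15, total pairs = 21.
Step 3: tau = (C - D)/(n(n-1)/2) = (6 - 15)/21 = -0.428571.
Step 4: Exact two-sided p-value (enumerate n! = 5040 permutations of y under H0): p = 0.238889.
Step 5: alpha = 0.1. fail to reject H0.

tau_b = -0.4286 (C=6, D=15), p = 0.238889, fail to reject H0.


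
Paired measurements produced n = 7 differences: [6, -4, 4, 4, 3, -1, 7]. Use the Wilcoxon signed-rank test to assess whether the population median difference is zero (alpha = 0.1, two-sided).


Step 1: Drop any zero differences (none here) and take |d_i|.
|d| = [6, 4, 4, 4, 3, 1, 7]
Step 2: Midrank |d_i| (ties get averaged ranks).
ranks: |6|->6, |4|->4, |4|->4, |4|->4, |3|->2, |1|->1, |7|->7
Step 3: Attach original signs; sum ranks with positive sign and with negative sign.
W+ = 6 + 4 + 4 + 2 + 7 = 23
W- = 4 + 1 = 5
(Check: W+ + W- = 28 should equal n(n+1)/2 = 28.)
Step 4: Test statistic W = min(W+, W-) = 5.
Step 5: Ties in |d|, so use the tie-corrected normal approximation.
        E[W] = n(n+1)/4 = 7*8/4 = 14.
        Tie groups: |d|=4 (t=3); sum(t^3 - t) = 24.
        Var[W] = n(n+1)(2n+1)/24 - sum(t^3-t)/48 = 840/24 - 24/48 = 34.5.
        z = (W - E[W]) / sqrt(Var[W]) = (5 - 14) / 5.8737 = -1.5323.
        Two-sided p = 2*Phi(z) = 0.125458.
Step 6: alpha = 0.1. fail to reject H0.

W+ = 23, W- = 5, W = min = 5, p = 0.125458, fail to reject H0.


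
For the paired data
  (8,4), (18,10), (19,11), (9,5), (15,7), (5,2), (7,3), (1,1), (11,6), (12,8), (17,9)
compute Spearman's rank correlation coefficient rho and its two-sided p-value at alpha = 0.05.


Step 1: Rank x and y separately (midranks; no ties here).
rank(x): 8->4, 18->10, 19->11, 9->5, 15->8, 5->2, 7->3, 1->1, 11->6, 12->7, 17->9
rank(y): 4->4, 10->10, 11->11, 5->5, 7->7, 2->2, 3->3, 1->1, 6->6, 8->8, 9->9
Step 2: d_i = R_x(i) - R_y(i); compute d_i^2.
  (4-4)^2=0, (10-10)^2=0, (11-11)^2=0, (5-5)^2=0, (8-7)^2=1, (2-2)^2=0, (3-3)^2=0, (1-1)^2=0, (6-6)^2=0, (7-8)^2=1, (9-9)^2=0
sum(d^2) = 2.
Step 3: rho = 1 - 6*2 / (11*(11^2 - 1)) = 1 - 12/1320 = 0.990909.
Step 4: Under H0, t = rho * sqrt((n-2)/(1-rho^2)) = 22.0966 ~ t(9).
Step 5: Two-sided p-value from the t-distribution with 9 df = 0.000000.
Step 6: alpha = 0.05. reject H0.

rho = 0.9909, p = 0.000000, reject H0 at alpha = 0.05.


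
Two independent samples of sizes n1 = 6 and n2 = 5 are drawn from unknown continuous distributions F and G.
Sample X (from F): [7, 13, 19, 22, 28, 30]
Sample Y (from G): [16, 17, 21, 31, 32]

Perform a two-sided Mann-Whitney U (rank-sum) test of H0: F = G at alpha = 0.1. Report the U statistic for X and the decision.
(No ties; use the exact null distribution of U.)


Step 1: Combine and sort all 11 observations; assign midranks.
sorted (value, group): (7,X), (13,X), (16,Y), (17,Y), (19,X), (21,Y), (22,X), (28,X), (30,X), (31,Y), (32,Y)
ranks: 7->1, 13->2, 16->3, 17->4, 19->5, 21->6, 22->7, 28->8, 30->9, 31->10, 32->11
Step 2: Rank sum for X: R1 = 1 + 2 + 5 + 7 + 8 + 9 = 32.
Step 3: U_X = R1 - n1(n1+1)/2 = 32 - 6*7/2 = 32 - 21 = 11.
       U_Y = n1*n2 - U_X = 30 - 11 = 19.
Step 4: No ties, so the exact null distribution of U (based on enumerating the C(11,6) = 462 equally likely rank assignments) gives the two-sided p-value.
Step 5: p-value = 0.536797; compare to alpha = 0.1. fail to reject H0.

U_X = 11, p = 0.536797, fail to reject H0 at alpha = 0.1.


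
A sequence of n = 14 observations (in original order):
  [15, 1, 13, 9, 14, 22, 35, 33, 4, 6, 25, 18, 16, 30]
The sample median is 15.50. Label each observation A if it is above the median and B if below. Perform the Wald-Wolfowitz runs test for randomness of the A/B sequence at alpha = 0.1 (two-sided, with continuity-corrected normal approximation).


Step 1: Compute median = 15.50; label A = above, B = below.
Labels in order: BBBBBAAABBAAAA  (n_A = 7, n_B = 7)
Step 2: Count runs R = 4.
Step 3: Under H0 (random ordering), E[R] = 2*n_A*n_B/(n_A+n_B) + 1 = 2*7*7/14 + 1 = 8.0000.
        Var[R] = 2*n_A*n_B*(2*n_A*n_B - n_A - n_B) / ((n_A+n_B)^2 * (n_A+n_B-1)) = 8232/2548 = 3.2308.
        SD[R] = 1.7974.
Step 4: Continuity-corrected z = (R + 0.5 - E[R]) / SD[R] = (4 + 0.5 - 8.0000) / 1.7974 = -1.9472.
Step 5: Two-sided p-value via normal approximation = 2*(1 - Phi(|z|)) = 0.051508.
Step 6: alpha = 0.1. reject H0.

R = 4, z = -1.9472, p = 0.051508, reject H0.


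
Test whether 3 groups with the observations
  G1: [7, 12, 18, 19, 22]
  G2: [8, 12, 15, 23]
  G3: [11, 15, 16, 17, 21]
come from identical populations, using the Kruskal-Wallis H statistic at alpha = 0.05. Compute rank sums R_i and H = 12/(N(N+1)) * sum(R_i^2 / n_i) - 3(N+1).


Step 1: Combine all N = 14 observations and assign midranks.
sorted (value, group, rank): (7,G1,1), (8,G2,2), (11,G3,3), (12,G1,4.5), (12,G2,4.5), (15,G2,6.5), (15,G3,6.5), (16,G3,8), (17,G3,9), (18,G1,10), (19,G1,11), (21,G3,12), (22,G1,13), (23,G2,14)
Step 2: Sum ranks within each group.
R_1 = 39.5 (n_1 = 5)
R_2 = 27 (n_2 = 4)
R_3 = 38.5 (n_3 = 5)
Step 3: H = 12/(N(N+1)) * sum(R_i^2/n_i) - 3(N+1)
     = 12/(14*15) * (39.5^2/5 + 27^2/4 + 38.5^2/5) - 3*15
     = 0.057143 * 790.75 - 45
     = 0.185714.
Step 4: Ties present; correction factor C = 1 - 12/(14^3 - 14) = 0.995604. Corrected H = 0.185714 / 0.995604 = 0.186534.
Step 5: Under H0, H ~ chi^2(2); p-value = 0.910950.
Step 6: alpha = 0.05. fail to reject H0.

H = 0.1865, df = 2, p = 0.910950, fail to reject H0.


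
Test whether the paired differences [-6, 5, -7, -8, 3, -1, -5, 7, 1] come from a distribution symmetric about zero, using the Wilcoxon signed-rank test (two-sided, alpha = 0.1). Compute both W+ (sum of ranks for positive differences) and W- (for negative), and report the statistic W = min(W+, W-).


Step 1: Drop any zero differences (none here) and take |d_i|.
|d| = [6, 5, 7, 8, 3, 1, 5, 7, 1]
Step 2: Midrank |d_i| (ties get averaged ranks).
ranks: |6|->6, |5|->4.5, |7|->7.5, |8|->9, |3|->3, |1|->1.5, |5|->4.5, |7|->7.5, |1|->1.5
Step 3: Attach original signs; sum ranks with positive sign and with negative sign.
W+ = 4.5 + 3 + 7.5 + 1.5 = 16.5
W- = 6 + 7.5 + 9 + 1.5 + 4.5 = 28.5
(Check: W+ + W- = 45 should equal n(n+1)/2 = 45.)
Step 4: Test statistic W = min(W+, W-) = 16.5.
Step 5: Ties in |d|, so use the tie-corrected normal approximation.
        E[W] = n(n+1)/4 = 9*10/4 = 22.5.
        Tie groups: |d|=1 (t=2), |d|=5 (t=2), |d|=7 (t=2); sum(t^3 - t) = 18.
        Var[W] = n(n+1)(2n+1)/24 - sum(t^3-t)/48 = 1710/24 - 18/48 = 70.875.
        z = (W - E[W]) / sqrt(Var[W]) = (16.5 - 22.5) / 8.4187 = -0.7127.
        Two-sided p = 2*Phi(z) = 0.476033.
Step 6: alpha = 0.1. fail to reject H0.

W+ = 16.5, W- = 28.5, W = min = 16.5, p = 0.476033, fail to reject H0.


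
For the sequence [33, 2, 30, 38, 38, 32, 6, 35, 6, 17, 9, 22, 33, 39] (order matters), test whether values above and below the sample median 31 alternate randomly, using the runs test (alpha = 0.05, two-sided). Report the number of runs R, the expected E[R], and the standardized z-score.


Step 1: Compute median = 31; label A = above, B = below.
Labels in order: ABBAAABABBBBAA  (n_A = 7, n_B = 7)
Step 2: Count runs R = 7.
Step 3: Under H0 (random ordering), E[R] = 2*n_A*n_B/(n_A+n_B) + 1 = 2*7*7/14 + 1 = 8.0000.
        Var[R] = 2*n_A*n_B*(2*n_A*n_B - n_A - n_B) / ((n_A+n_B)^2 * (n_A+n_B-1)) = 8232/2548 = 3.2308.
        SD[R] = 1.7974.
Step 4: Continuity-corrected z = (R + 0.5 - E[R]) / SD[R] = (7 + 0.5 - 8.0000) / 1.7974 = -0.2782.
Step 5: Two-sided p-value via normal approximation = 2*(1 - Phi(|z|)) = 0.780879.
Step 6: alpha = 0.05. fail to reject H0.

R = 7, z = -0.2782, p = 0.780879, fail to reject H0.


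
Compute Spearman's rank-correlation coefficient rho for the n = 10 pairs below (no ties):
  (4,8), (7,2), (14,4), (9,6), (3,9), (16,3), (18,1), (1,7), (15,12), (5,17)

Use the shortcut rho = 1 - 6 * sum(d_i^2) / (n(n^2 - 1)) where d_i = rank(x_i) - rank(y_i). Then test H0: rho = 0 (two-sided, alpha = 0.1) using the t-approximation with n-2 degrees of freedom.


Step 1: Rank x and y separately (midranks; no ties here).
rank(x): 4->3, 7->5, 14->7, 9->6, 3->2, 16->9, 18->10, 1->1, 15->8, 5->4
rank(y): 8->7, 2->2, 4->4, 6->5, 9->8, 3->3, 1->1, 7->6, 12->9, 17->10
Step 2: d_i = R_x(i) - R_y(i); compute d_i^2.
  (3-7)^2=16, (5-2)^2=9, (7-4)^2=9, (6-5)^2=1, (2-8)^2=36, (9-3)^2=36, (10-1)^2=81, (1-6)^2=25, (8-9)^2=1, (4-10)^2=36
sum(d^2) = 250.
Step 3: rho = 1 - 6*250 / (10*(10^2 - 1)) = 1 - 1500/990 = -0.515152.
Step 4: Under H0, t = rho * sqrt((n-2)/(1-rho^2)) = -1.7000 ~ t(8).
Step 5: Two-sided p-value from the t-distribution with 8 df = 0.127553.
Step 6: alpha = 0.1. fail to reject H0.

rho = -0.5152, p = 0.127553, fail to reject H0 at alpha = 0.1.


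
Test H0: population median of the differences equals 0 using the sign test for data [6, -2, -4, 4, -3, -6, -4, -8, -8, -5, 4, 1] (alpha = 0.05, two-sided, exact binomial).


Step 1: Discard zero differences. Original n = 12; n_eff = number of nonzero differences = 12.
Nonzero differences (with sign): +6, -2, -4, +4, -3, -6, -4, -8, -8, -5, +4, +1
Step 2: Count signs: positive = 4, negative = 8.
Step 3: Under H0: P(positive) = 0.5, so the number of positives S ~ Bin(12, 0.5).
Step 4: Two-sided exact p-value = sum of Bin(12,0.5) probabilities at or below the observed probability = 0.387695.
Step 5: alpha = 0.05. fail to reject H0.

n_eff = 12, pos = 4, neg = 8, p = 0.387695, fail to reject H0.


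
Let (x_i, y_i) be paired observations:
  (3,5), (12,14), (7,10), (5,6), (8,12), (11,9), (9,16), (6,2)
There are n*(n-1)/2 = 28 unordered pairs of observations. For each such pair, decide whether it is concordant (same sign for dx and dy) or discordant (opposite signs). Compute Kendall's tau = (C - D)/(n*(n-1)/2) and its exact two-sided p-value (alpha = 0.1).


Step 1: Enumerate the 28 unordered pairs (i,j) with i<j and classify each by sign(x_j-x_i) * sign(y_j-y_i).
  (1,2):dx=+9,dy=+9->C; (1,3):dx=+4,dy=+5->C; (1,4):dx=+2,dy=+1->C; (1,5):dx=+5,dy=+7->C
  (1,6):dx=+8,dy=+4->C; (1,7):dx=+6,dy=+11->C; (1,8):dx=+3,dy=-3->D; (2,3):dx=-5,dy=-4->C
  (2,4):dx=-7,dy=-8->C; (2,5):dx=-4,dy=-2->C; (2,6):dx=-1,dy=-5->C; (2,7):dx=-3,dy=+2->D
  (2,8):dx=-6,dy=-12->C; (3,4):dx=-2,dy=-4->C; (3,5):dx=+1,dy=+2->C; (3,6):dx=+4,dy=-1->D
  (3,7):dx=+2,dy=+6->C; (3,8):dx=-1,dy=-8->C; (4,5):dx=+3,dy=+6->C; (4,6):dx=+6,dy=+3->C
  (4,7):dx=+4,dy=+10->C; (4,8):dx=+1,dy=-4->D; (5,6):dx=+3,dy=-3->D; (5,7):dx=+1,dy=+4->C
  (5,8):dx=-2,dy=-10->C; (6,7):dx=-2,dy=+7->D; (6,8):dx=-5,dy=-7->C; (7,8):dx=-3,dy=-14->C
Step 2: C = 22, D = 6, total pairs = 28.
Step 3: tau = (C - D)/(n(n-1)/2) = (22 - 6)/28 = 0.571429.
Step 4: Exact two-sided p-value (enumerate n! = 40320 permutations of y under H0): p = 0.061012.
Step 5: alpha = 0.1. reject H0.

tau_b = 0.5714 (C=22, D=6), p = 0.061012, reject H0.


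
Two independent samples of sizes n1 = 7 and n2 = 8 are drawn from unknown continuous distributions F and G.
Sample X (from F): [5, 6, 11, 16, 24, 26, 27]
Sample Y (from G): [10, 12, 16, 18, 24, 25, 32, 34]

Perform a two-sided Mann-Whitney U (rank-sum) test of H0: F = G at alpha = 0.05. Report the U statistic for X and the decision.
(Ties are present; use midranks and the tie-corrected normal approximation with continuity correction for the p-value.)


Step 1: Combine and sort all 15 observations; assign midranks.
sorted (value, group): (5,X), (6,X), (10,Y), (11,X), (12,Y), (16,X), (16,Y), (18,Y), (24,X), (24,Y), (25,Y), (26,X), (27,X), (32,Y), (34,Y)
ranks: 5->1, 6->2, 10->3, 11->4, 12->5, 16->6.5, 16->6.5, 18->8, 24->9.5, 24->9.5, 25->11, 26->12, 27->13, 32->14, 34->15
Step 2: Rank sum for X: R1 = 1 + 2 + 4 + 6.5 + 9.5 + 12 + 13 = 48.
Step 3: U_X = R1 - n1(n1+1)/2 = 48 - 7*8/2 = 48 - 28 = 20.
       U_Y = n1*n2 - U_X = 56 - 20 = 36.
Step 4: Ties are present, so use the tie-corrected normal approximation (with continuity correction) for the p-value.
Step 5: p-value = 0.384568; compare to alpha = 0.05. fail to reject H0.

U_X = 20, p = 0.384568, fail to reject H0 at alpha = 0.05.


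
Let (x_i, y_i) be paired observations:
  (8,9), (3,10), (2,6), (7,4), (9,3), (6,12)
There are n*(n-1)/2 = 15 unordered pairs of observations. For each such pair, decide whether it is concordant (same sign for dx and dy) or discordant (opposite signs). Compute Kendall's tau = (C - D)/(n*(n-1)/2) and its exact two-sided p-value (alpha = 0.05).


Step 1: Enumerate the 15 unordered pairs (i,j) with i<j and classify each by sign(x_j-x_i) * sign(y_j-y_i).
  (1,2):dx=-5,dy=+1->D; (1,3):dx=-6,dy=-3->C; (1,4):dx=-1,dy=-5->C; (1,5):dx=+1,dy=-6->D
  (1,6):dx=-2,dy=+3->D; (2,3):dx=-1,dy=-4->C; (2,4):dx=+4,dy=-6->D; (2,5):dx=+6,dy=-7->D
  (2,6):dx=+3,dy=+2->C; (3,4):dx=+5,dy=-2->D; (3,5):dx=+7,dy=-3->D; (3,6):dx=+4,dy=+6->C
  (4,5):dx=+2,dy=-1->D; (4,6):dx=-1,dy=+8->D; (5,6):dx=-3,dy=+9->D
Step 2: C = 5, D = 10, total pairs = 15.
Step 3: tau = (C - D)/(n(n-1)/2) = (5 - 10)/15 = -0.333333.
Step 4: Exact two-sided p-value (enumerate n! = 720 permutations of y under H0): p = 0.469444.
Step 5: alpha = 0.05. fail to reject H0.

tau_b = -0.3333 (C=5, D=10), p = 0.469444, fail to reject H0.


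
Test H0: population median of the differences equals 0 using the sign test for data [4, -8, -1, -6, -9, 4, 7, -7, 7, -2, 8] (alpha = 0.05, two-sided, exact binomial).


Step 1: Discard zero differences. Original n = 11; n_eff = number of nonzero differences = 11.
Nonzero differences (with sign): +4, -8, -1, -6, -9, +4, +7, -7, +7, -2, +8
Step 2: Count signs: positive = 5, negative = 6.
Step 3: Under H0: P(positive) = 0.5, so the number of positives S ~ Bin(11, 0.5).
Step 4: Two-sided exact p-value = sum of Bin(11,0.5) probabilities at or below the observed probability = 1.000000.
Step 5: alpha = 0.05. fail to reject H0.

n_eff = 11, pos = 5, neg = 6, p = 1.000000, fail to reject H0.


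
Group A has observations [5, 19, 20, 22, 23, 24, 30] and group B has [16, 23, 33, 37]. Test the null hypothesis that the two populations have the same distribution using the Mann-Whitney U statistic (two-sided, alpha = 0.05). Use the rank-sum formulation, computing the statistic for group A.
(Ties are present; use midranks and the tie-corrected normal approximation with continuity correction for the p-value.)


Step 1: Combine and sort all 11 observations; assign midranks.
sorted (value, group): (5,X), (16,Y), (19,X), (20,X), (22,X), (23,X), (23,Y), (24,X), (30,X), (33,Y), (37,Y)
ranks: 5->1, 16->2, 19->3, 20->4, 22->5, 23->6.5, 23->6.5, 24->8, 30->9, 33->10, 37->11
Step 2: Rank sum for X: R1 = 1 + 3 + 4 + 5 + 6.5 + 8 + 9 = 36.5.
Step 3: U_X = R1 - n1(n1+1)/2 = 36.5 - 7*8/2 = 36.5 - 28 = 8.5.
       U_Y = n1*n2 - U_X = 28 - 8.5 = 19.5.
Step 4: Ties are present, so use the tie-corrected normal approximation (with continuity correction) for the p-value.
Step 5: p-value = 0.343605; compare to alpha = 0.05. fail to reject H0.

U_X = 8.5, p = 0.343605, fail to reject H0 at alpha = 0.05.


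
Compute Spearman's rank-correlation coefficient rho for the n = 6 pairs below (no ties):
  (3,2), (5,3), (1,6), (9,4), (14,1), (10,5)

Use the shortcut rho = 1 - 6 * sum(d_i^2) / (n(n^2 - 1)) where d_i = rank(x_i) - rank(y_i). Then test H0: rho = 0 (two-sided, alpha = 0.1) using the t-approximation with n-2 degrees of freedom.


Step 1: Rank x and y separately (midranks; no ties here).
rank(x): 3->2, 5->3, 1->1, 9->4, 14->6, 10->5
rank(y): 2->2, 3->3, 6->6, 4->4, 1->1, 5->5
Step 2: d_i = R_x(i) - R_y(i); compute d_i^2.
  (2-2)^2=0, (3-3)^2=0, (1-6)^2=25, (4-4)^2=0, (6-1)^2=25, (5-5)^2=0
sum(d^2) = 50.
Step 3: rho = 1 - 6*50 / (6*(6^2 - 1)) = 1 - 300/210 = -0.428571.
Step 4: Under H0, t = rho * sqrt((n-2)/(1-rho^2)) = -0.9487 ~ t(4).
Step 5: Two-sided p-value from the t-distribution with 4 df = 0.396501.
Step 6: alpha = 0.1. fail to reject H0.

rho = -0.4286, p = 0.396501, fail to reject H0 at alpha = 0.1.


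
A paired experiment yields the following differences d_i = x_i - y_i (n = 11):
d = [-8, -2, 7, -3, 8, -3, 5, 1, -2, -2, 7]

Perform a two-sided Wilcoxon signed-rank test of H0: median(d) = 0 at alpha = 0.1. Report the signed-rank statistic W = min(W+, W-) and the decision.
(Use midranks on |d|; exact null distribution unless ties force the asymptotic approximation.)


Step 1: Drop any zero differences (none here) and take |d_i|.
|d| = [8, 2, 7, 3, 8, 3, 5, 1, 2, 2, 7]
Step 2: Midrank |d_i| (ties get averaged ranks).
ranks: |8|->10.5, |2|->3, |7|->8.5, |3|->5.5, |8|->10.5, |3|->5.5, |5|->7, |1|->1, |2|->3, |2|->3, |7|->8.5
Step 3: Attach original signs; sum ranks with positive sign and with negative sign.
W+ = 8.5 + 10.5 + 7 + 1 + 8.5 = 35.5
W- = 10.5 + 3 + 5.5 + 5.5 + 3 + 3 = 30.5
(Check: W+ + W- = 66 should equal n(n+1)/2 = 66.)
Step 4: Test statistic W = min(W+, W-) = 30.5.
Step 5: Ties in |d|, so use the tie-corrected normal approximation.
        E[W] = n(n+1)/4 = 11*12/4 = 33.
        Tie groups: |d|=2 (t=3), |d|=3 (t=2), |d|=7 (t=2), |d|=8 (t=2); sum(t^3 - t) = 42.
        Var[W] = n(n+1)(2n+1)/24 - sum(t^3-t)/48 = 3036/24 - 42/48 = 125.625.
        z = (W - E[W]) / sqrt(Var[W]) = (30.5 - 33) / 11.2083 = -0.2230.
        Two-sided p = 2*Phi(z) = 0.823497.
Step 6: alpha = 0.1. fail to reject H0.

W+ = 35.5, W- = 30.5, W = min = 30.5, p = 0.823497, fail to reject H0.


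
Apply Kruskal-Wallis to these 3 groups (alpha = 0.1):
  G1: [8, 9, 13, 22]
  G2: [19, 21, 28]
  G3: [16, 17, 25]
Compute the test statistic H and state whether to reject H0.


Step 1: Combine all N = 10 observations and assign midranks.
sorted (value, group, rank): (8,G1,1), (9,G1,2), (13,G1,3), (16,G3,4), (17,G3,5), (19,G2,6), (21,G2,7), (22,G1,8), (25,G3,9), (28,G2,10)
Step 2: Sum ranks within each group.
R_1 = 14 (n_1 = 4)
R_2 = 23 (n_2 = 3)
R_3 = 18 (n_3 = 3)
Step 3: H = 12/(N(N+1)) * sum(R_i^2/n_i) - 3(N+1)
     = 12/(10*11) * (14^2/4 + 23^2/3 + 18^2/3) - 3*11
     = 0.109091 * 333.333 - 33
     = 3.363636.
Step 4: No ties, so H is used without correction.
Step 5: Under H0, H ~ chi^2(2); p-value = 0.186035.
Step 6: alpha = 0.1. fail to reject H0.

H = 3.3636, df = 2, p = 0.186035, fail to reject H0.


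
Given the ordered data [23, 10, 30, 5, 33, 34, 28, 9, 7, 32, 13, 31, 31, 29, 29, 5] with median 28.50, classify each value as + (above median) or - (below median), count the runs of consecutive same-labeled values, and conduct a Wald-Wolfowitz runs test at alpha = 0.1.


Step 1: Compute median = 28.50; label A = above, B = below.
Labels in order: BBABAABBBABAAAAB  (n_A = 8, n_B = 8)
Step 2: Count runs R = 9.
Step 3: Under H0 (random ordering), E[R] = 2*n_A*n_B/(n_A+n_B) + 1 = 2*8*8/16 + 1 = 9.0000.
        Var[R] = 2*n_A*n_B*(2*n_A*n_B - n_A - n_B) / ((n_A+n_B)^2 * (n_A+n_B-1)) = 14336/3840 = 3.7333.
        SD[R] = 1.9322.
Step 4: R = E[R], so z = 0 with no continuity correction.
Step 5: Two-sided p-value via normal approximation = 2*(1 - Phi(|z|)) = 1.000000.
Step 6: alpha = 0.1. fail to reject H0.

R = 9, z = 0.0000, p = 1.000000, fail to reject H0.


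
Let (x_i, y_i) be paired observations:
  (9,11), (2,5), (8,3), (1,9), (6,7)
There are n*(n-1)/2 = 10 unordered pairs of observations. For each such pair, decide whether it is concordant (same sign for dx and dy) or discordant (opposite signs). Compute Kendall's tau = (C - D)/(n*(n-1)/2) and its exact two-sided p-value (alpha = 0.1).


Step 1: Enumerate the 10 unordered pairs (i,j) with i<j and classify each by sign(x_j-x_i) * sign(y_j-y_i).
  (1,2):dx=-7,dy=-6->C; (1,3):dx=-1,dy=-8->C; (1,4):dx=-8,dy=-2->C; (1,5):dx=-3,dy=-4->C
  (2,3):dx=+6,dy=-2->D; (2,4):dx=-1,dy=+4->D; (2,5):dx=+4,dy=+2->C; (3,4):dx=-7,dy=+6->D
  (3,5):dx=-2,dy=+4->D; (4,5):dx=+5,dy=-2->D
Step 2: C = 5, D = 5, total pairs = 10.
Step 3: tau = (C - D)/(n(n-1)/2) = (5 - 5)/10 = 0.000000.
Step 4: Exact two-sided p-value (enumerate n! = 120 permutations of y under H0): p = 1.000000.
Step 5: alpha = 0.1. fail to reject H0.

tau_b = 0.0000 (C=5, D=5), p = 1.000000, fail to reject H0.


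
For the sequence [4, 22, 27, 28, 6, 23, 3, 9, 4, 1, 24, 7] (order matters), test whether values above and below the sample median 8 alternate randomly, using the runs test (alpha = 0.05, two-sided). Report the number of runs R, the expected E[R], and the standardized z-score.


Step 1: Compute median = 8; label A = above, B = below.
Labels in order: BAAABABABBAB  (n_A = 6, n_B = 6)
Step 2: Count runs R = 9.
Step 3: Under H0 (random ordering), E[R] = 2*n_A*n_B/(n_A+n_B) + 1 = 2*6*6/12 + 1 = 7.0000.
        Var[R] = 2*n_A*n_B*(2*n_A*n_B - n_A - n_B) / ((n_A+n_B)^2 * (n_A+n_B-1)) = 4320/1584 = 2.7273.
        SD[R] = 1.6514.
Step 4: Continuity-corrected z = (R - 0.5 - E[R]) / SD[R] = (9 - 0.5 - 7.0000) / 1.6514 = 0.9083.
Step 5: Two-sided p-value via normal approximation = 2*(1 - Phi(|z|)) = 0.363722.
Step 6: alpha = 0.05. fail to reject H0.

R = 9, z = 0.9083, p = 0.363722, fail to reject H0.


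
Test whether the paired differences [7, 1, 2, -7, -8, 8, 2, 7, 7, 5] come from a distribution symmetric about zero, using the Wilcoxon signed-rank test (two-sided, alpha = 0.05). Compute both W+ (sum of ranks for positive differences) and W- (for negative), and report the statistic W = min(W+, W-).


Step 1: Drop any zero differences (none here) and take |d_i|.
|d| = [7, 1, 2, 7, 8, 8, 2, 7, 7, 5]
Step 2: Midrank |d_i| (ties get averaged ranks).
ranks: |7|->6.5, |1|->1, |2|->2.5, |7|->6.5, |8|->9.5, |8|->9.5, |2|->2.5, |7|->6.5, |7|->6.5, |5|->4
Step 3: Attach original signs; sum ranks with positive sign and with negative sign.
W+ = 6.5 + 1 + 2.5 + 9.5 + 2.5 + 6.5 + 6.5 + 4 = 39
W- = 6.5 + 9.5 = 16
(Check: W+ + W- = 55 should equal n(n+1)/2 = 55.)
Step 4: Test statistic W = min(W+, W-) = 16.
Step 5: Ties in |d|, so use the tie-corrected normal approximation.
        E[W] = n(n+1)/4 = 10*11/4 = 27.5.
        Tie groups: |d|=2 (t=2), |d|=7 (t=4), |d|=8 (t=2); sum(t^3 - t) = 72.
        Var[W] = n(n+1)(2n+1)/24 - sum(t^3-t)/48 = 2310/24 - 72/48 = 94.75.
        z = (W - E[W]) / sqrt(Var[W]) = (16 - 27.5) / 9.7340 = -1.1814.
        Two-sided p = 2*Phi(z) = 0.237432.
Step 6: alpha = 0.05. fail to reject H0.

W+ = 39, W- = 16, W = min = 16, p = 0.237432, fail to reject H0.


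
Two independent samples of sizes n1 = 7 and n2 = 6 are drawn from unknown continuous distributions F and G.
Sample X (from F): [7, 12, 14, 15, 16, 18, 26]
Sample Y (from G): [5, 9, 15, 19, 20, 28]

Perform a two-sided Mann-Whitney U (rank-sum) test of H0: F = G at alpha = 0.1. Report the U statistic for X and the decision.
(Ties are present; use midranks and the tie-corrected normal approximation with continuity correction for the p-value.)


Step 1: Combine and sort all 13 observations; assign midranks.
sorted (value, group): (5,Y), (7,X), (9,Y), (12,X), (14,X), (15,X), (15,Y), (16,X), (18,X), (19,Y), (20,Y), (26,X), (28,Y)
ranks: 5->1, 7->2, 9->3, 12->4, 14->5, 15->6.5, 15->6.5, 16->8, 18->9, 19->10, 20->11, 26->12, 28->13
Step 2: Rank sum for X: R1 = 2 + 4 + 5 + 6.5 + 8 + 9 + 12 = 46.5.
Step 3: U_X = R1 - n1(n1+1)/2 = 46.5 - 7*8/2 = 46.5 - 28 = 18.5.
       U_Y = n1*n2 - U_X = 42 - 18.5 = 23.5.
Step 4: Ties are present, so use the tie-corrected normal approximation (with continuity correction) for the p-value.
Step 5: p-value = 0.774796; compare to alpha = 0.1. fail to reject H0.

U_X = 18.5, p = 0.774796, fail to reject H0 at alpha = 0.1.
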